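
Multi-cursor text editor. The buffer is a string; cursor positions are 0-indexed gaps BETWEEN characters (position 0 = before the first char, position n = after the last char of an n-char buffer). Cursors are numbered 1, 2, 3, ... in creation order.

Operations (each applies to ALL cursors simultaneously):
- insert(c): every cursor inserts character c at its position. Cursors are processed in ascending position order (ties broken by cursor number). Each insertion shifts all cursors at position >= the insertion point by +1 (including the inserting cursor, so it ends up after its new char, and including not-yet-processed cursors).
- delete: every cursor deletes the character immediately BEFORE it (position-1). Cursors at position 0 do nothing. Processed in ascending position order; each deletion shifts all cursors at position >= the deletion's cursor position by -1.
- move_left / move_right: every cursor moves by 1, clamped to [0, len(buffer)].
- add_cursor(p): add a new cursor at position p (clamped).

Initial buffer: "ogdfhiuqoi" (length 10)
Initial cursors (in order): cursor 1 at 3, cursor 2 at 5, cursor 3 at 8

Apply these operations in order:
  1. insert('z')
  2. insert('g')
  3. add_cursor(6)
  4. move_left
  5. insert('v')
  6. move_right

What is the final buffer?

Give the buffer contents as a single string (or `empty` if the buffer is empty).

Answer: ogdzvgvfhzvgiuqzvgoi

Derivation:
After op 1 (insert('z')): buffer="ogdzfhziuqzoi" (len 13), cursors c1@4 c2@7 c3@11, authorship ...1..2...3..
After op 2 (insert('g')): buffer="ogdzgfhzgiuqzgoi" (len 16), cursors c1@5 c2@9 c3@14, authorship ...11..22...33..
After op 3 (add_cursor(6)): buffer="ogdzgfhzgiuqzgoi" (len 16), cursors c1@5 c4@6 c2@9 c3@14, authorship ...11..22...33..
After op 4 (move_left): buffer="ogdzgfhzgiuqzgoi" (len 16), cursors c1@4 c4@5 c2@8 c3@13, authorship ...11..22...33..
After op 5 (insert('v')): buffer="ogdzvgvfhzvgiuqzvgoi" (len 20), cursors c1@5 c4@7 c2@11 c3@17, authorship ...1114..222...333..
After op 6 (move_right): buffer="ogdzvgvfhzvgiuqzvgoi" (len 20), cursors c1@6 c4@8 c2@12 c3@18, authorship ...1114..222...333..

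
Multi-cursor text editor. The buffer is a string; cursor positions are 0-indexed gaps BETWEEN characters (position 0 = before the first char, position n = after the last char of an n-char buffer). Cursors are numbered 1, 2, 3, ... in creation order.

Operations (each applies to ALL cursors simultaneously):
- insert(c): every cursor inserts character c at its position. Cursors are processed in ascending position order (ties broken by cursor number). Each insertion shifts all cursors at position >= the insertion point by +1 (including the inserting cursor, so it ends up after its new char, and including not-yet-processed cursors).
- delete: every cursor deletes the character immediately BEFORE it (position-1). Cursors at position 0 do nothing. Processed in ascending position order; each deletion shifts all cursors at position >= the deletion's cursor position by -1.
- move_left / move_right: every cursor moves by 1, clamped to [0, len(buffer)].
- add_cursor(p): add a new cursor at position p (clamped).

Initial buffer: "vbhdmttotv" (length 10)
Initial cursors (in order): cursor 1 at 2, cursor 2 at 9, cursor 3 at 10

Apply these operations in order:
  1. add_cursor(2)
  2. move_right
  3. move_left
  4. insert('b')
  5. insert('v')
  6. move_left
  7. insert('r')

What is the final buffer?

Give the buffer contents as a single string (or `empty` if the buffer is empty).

Answer: vbbbvrrvhdmttotbbvrrvv

Derivation:
After op 1 (add_cursor(2)): buffer="vbhdmttotv" (len 10), cursors c1@2 c4@2 c2@9 c3@10, authorship ..........
After op 2 (move_right): buffer="vbhdmttotv" (len 10), cursors c1@3 c4@3 c2@10 c3@10, authorship ..........
After op 3 (move_left): buffer="vbhdmttotv" (len 10), cursors c1@2 c4@2 c2@9 c3@9, authorship ..........
After op 4 (insert('b')): buffer="vbbbhdmttotbbv" (len 14), cursors c1@4 c4@4 c2@13 c3@13, authorship ..14.......23.
After op 5 (insert('v')): buffer="vbbbvvhdmttotbbvvv" (len 18), cursors c1@6 c4@6 c2@17 c3@17, authorship ..1414.......2323.
After op 6 (move_left): buffer="vbbbvvhdmttotbbvvv" (len 18), cursors c1@5 c4@5 c2@16 c3@16, authorship ..1414.......2323.
After op 7 (insert('r')): buffer="vbbbvrrvhdmttotbbvrrvv" (len 22), cursors c1@7 c4@7 c2@20 c3@20, authorship ..141144.......232233.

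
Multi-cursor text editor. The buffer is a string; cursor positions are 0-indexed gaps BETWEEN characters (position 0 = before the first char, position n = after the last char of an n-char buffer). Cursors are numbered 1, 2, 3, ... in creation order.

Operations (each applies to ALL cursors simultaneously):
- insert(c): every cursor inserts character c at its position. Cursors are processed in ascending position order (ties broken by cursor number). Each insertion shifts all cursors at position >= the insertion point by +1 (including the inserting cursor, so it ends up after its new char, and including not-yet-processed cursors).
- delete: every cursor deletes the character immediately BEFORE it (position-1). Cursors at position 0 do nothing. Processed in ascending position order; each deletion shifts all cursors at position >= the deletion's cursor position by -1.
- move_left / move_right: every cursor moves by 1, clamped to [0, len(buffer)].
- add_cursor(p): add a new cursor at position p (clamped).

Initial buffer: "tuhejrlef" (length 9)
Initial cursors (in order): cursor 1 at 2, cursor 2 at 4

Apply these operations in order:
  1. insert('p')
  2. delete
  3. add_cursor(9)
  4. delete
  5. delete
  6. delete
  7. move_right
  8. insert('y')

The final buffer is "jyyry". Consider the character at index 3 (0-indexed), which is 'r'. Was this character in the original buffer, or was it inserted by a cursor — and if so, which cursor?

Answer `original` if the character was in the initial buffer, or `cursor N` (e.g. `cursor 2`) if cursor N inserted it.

After op 1 (insert('p')): buffer="tuphepjrlef" (len 11), cursors c1@3 c2@6, authorship ..1..2.....
After op 2 (delete): buffer="tuhejrlef" (len 9), cursors c1@2 c2@4, authorship .........
After op 3 (add_cursor(9)): buffer="tuhejrlef" (len 9), cursors c1@2 c2@4 c3@9, authorship .........
After op 4 (delete): buffer="thjrle" (len 6), cursors c1@1 c2@2 c3@6, authorship ......
After op 5 (delete): buffer="jrl" (len 3), cursors c1@0 c2@0 c3@3, authorship ...
After op 6 (delete): buffer="jr" (len 2), cursors c1@0 c2@0 c3@2, authorship ..
After op 7 (move_right): buffer="jr" (len 2), cursors c1@1 c2@1 c3@2, authorship ..
After op 8 (insert('y')): buffer="jyyry" (len 5), cursors c1@3 c2@3 c3@5, authorship .12.3
Authorship (.=original, N=cursor N): . 1 2 . 3
Index 3: author = original

Answer: original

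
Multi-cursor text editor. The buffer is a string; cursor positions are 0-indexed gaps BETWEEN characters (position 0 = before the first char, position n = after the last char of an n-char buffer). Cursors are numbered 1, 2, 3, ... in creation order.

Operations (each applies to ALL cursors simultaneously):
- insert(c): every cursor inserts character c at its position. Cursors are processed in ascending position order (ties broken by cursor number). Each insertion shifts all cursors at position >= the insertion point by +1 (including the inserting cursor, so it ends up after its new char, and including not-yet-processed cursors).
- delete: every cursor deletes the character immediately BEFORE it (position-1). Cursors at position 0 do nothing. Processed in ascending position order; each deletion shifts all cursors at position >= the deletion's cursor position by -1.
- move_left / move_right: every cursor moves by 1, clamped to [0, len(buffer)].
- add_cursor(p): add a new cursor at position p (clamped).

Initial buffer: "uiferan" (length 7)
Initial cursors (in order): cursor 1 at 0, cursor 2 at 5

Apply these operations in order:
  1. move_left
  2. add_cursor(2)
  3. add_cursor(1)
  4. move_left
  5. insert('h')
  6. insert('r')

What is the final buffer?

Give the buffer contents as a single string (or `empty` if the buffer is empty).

Answer: hhrruhrifhreran

Derivation:
After op 1 (move_left): buffer="uiferan" (len 7), cursors c1@0 c2@4, authorship .......
After op 2 (add_cursor(2)): buffer="uiferan" (len 7), cursors c1@0 c3@2 c2@4, authorship .......
After op 3 (add_cursor(1)): buffer="uiferan" (len 7), cursors c1@0 c4@1 c3@2 c2@4, authorship .......
After op 4 (move_left): buffer="uiferan" (len 7), cursors c1@0 c4@0 c3@1 c2@3, authorship .......
After op 5 (insert('h')): buffer="hhuhifheran" (len 11), cursors c1@2 c4@2 c3@4 c2@7, authorship 14.3..2....
After op 6 (insert('r')): buffer="hhrruhrifhreran" (len 15), cursors c1@4 c4@4 c3@7 c2@11, authorship 1414.33..22....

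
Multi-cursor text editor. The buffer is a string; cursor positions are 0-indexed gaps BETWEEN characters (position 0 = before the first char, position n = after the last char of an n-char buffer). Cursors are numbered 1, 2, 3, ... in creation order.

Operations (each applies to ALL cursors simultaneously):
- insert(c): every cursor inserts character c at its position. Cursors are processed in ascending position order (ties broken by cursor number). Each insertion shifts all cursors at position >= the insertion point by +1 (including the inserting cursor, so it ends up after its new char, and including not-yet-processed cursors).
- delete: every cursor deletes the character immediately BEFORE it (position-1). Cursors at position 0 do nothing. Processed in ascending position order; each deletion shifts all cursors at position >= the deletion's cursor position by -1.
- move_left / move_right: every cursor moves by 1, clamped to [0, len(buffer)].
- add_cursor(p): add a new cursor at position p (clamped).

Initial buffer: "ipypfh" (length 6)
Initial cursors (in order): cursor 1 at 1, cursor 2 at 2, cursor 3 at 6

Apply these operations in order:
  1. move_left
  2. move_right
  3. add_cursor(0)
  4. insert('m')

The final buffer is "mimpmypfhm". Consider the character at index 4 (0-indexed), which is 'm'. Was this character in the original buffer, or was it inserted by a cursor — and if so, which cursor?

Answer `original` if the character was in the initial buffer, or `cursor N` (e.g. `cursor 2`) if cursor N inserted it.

Answer: cursor 2

Derivation:
After op 1 (move_left): buffer="ipypfh" (len 6), cursors c1@0 c2@1 c3@5, authorship ......
After op 2 (move_right): buffer="ipypfh" (len 6), cursors c1@1 c2@2 c3@6, authorship ......
After op 3 (add_cursor(0)): buffer="ipypfh" (len 6), cursors c4@0 c1@1 c2@2 c3@6, authorship ......
After op 4 (insert('m')): buffer="mimpmypfhm" (len 10), cursors c4@1 c1@3 c2@5 c3@10, authorship 4.1.2....3
Authorship (.=original, N=cursor N): 4 . 1 . 2 . . . . 3
Index 4: author = 2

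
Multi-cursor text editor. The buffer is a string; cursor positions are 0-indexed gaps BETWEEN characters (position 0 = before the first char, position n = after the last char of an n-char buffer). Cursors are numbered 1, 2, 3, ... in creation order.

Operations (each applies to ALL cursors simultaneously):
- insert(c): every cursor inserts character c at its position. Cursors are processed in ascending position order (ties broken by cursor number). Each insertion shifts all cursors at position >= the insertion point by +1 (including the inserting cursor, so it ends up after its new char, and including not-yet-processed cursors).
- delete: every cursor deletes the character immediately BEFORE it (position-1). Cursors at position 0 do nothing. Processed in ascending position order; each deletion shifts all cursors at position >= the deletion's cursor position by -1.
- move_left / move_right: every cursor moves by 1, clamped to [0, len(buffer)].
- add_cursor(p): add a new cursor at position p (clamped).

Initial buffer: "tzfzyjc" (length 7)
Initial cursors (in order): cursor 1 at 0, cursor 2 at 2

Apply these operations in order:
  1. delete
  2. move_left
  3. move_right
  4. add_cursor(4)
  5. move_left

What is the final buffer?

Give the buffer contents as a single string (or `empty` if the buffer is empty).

After op 1 (delete): buffer="tfzyjc" (len 6), cursors c1@0 c2@1, authorship ......
After op 2 (move_left): buffer="tfzyjc" (len 6), cursors c1@0 c2@0, authorship ......
After op 3 (move_right): buffer="tfzyjc" (len 6), cursors c1@1 c2@1, authorship ......
After op 4 (add_cursor(4)): buffer="tfzyjc" (len 6), cursors c1@1 c2@1 c3@4, authorship ......
After op 5 (move_left): buffer="tfzyjc" (len 6), cursors c1@0 c2@0 c3@3, authorship ......

Answer: tfzyjc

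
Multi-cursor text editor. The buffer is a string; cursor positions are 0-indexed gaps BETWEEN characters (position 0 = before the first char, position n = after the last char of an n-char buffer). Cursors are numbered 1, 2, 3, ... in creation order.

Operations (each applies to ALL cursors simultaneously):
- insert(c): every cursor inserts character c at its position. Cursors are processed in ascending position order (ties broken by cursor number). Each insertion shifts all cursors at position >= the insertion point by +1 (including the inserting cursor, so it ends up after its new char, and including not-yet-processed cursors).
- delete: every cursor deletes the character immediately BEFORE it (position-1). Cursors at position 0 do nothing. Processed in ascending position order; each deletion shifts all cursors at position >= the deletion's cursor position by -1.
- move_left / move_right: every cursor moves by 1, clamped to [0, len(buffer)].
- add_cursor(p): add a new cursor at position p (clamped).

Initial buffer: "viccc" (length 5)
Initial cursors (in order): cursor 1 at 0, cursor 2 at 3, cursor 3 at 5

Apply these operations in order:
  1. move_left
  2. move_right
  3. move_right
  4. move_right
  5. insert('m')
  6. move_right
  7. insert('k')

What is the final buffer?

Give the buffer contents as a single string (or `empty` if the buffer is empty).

Answer: vicmckcmmkk

Derivation:
After op 1 (move_left): buffer="viccc" (len 5), cursors c1@0 c2@2 c3@4, authorship .....
After op 2 (move_right): buffer="viccc" (len 5), cursors c1@1 c2@3 c3@5, authorship .....
After op 3 (move_right): buffer="viccc" (len 5), cursors c1@2 c2@4 c3@5, authorship .....
After op 4 (move_right): buffer="viccc" (len 5), cursors c1@3 c2@5 c3@5, authorship .....
After op 5 (insert('m')): buffer="vicmccmm" (len 8), cursors c1@4 c2@8 c3@8, authorship ...1..23
After op 6 (move_right): buffer="vicmccmm" (len 8), cursors c1@5 c2@8 c3@8, authorship ...1..23
After op 7 (insert('k')): buffer="vicmckcmmkk" (len 11), cursors c1@6 c2@11 c3@11, authorship ...1.1.2323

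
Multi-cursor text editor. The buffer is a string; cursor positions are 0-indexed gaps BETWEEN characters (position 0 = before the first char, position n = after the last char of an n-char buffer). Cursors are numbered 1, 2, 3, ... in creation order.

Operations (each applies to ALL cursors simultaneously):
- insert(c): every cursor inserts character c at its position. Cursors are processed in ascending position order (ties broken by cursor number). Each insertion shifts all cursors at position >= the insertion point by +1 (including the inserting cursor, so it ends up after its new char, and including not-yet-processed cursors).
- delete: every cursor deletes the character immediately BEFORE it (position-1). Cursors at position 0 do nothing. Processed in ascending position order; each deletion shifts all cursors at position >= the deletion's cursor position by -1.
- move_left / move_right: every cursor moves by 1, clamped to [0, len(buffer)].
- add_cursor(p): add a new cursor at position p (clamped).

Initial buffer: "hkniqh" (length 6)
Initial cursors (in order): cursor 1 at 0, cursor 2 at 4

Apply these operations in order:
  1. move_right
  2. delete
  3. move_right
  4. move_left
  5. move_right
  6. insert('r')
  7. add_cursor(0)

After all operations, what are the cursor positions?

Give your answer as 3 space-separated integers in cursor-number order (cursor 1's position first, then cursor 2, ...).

Answer: 2 6 0

Derivation:
After op 1 (move_right): buffer="hkniqh" (len 6), cursors c1@1 c2@5, authorship ......
After op 2 (delete): buffer="knih" (len 4), cursors c1@0 c2@3, authorship ....
After op 3 (move_right): buffer="knih" (len 4), cursors c1@1 c2@4, authorship ....
After op 4 (move_left): buffer="knih" (len 4), cursors c1@0 c2@3, authorship ....
After op 5 (move_right): buffer="knih" (len 4), cursors c1@1 c2@4, authorship ....
After op 6 (insert('r')): buffer="krnihr" (len 6), cursors c1@2 c2@6, authorship .1...2
After op 7 (add_cursor(0)): buffer="krnihr" (len 6), cursors c3@0 c1@2 c2@6, authorship .1...2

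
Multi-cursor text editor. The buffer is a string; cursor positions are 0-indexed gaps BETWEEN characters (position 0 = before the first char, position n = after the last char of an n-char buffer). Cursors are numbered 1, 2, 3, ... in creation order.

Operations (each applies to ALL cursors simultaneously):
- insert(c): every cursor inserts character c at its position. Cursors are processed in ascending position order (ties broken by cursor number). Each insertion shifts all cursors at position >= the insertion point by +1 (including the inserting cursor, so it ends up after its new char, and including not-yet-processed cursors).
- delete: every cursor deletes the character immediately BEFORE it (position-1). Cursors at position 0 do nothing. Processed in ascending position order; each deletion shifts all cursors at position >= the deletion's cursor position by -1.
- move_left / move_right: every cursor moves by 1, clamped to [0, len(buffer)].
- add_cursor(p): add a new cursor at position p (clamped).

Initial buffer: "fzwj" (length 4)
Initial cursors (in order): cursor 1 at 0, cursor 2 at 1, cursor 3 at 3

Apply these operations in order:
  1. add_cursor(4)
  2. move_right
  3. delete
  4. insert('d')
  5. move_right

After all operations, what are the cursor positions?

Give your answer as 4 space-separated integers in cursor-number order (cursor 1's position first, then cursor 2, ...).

Answer: 4 4 4 4

Derivation:
After op 1 (add_cursor(4)): buffer="fzwj" (len 4), cursors c1@0 c2@1 c3@3 c4@4, authorship ....
After op 2 (move_right): buffer="fzwj" (len 4), cursors c1@1 c2@2 c3@4 c4@4, authorship ....
After op 3 (delete): buffer="" (len 0), cursors c1@0 c2@0 c3@0 c4@0, authorship 
After op 4 (insert('d')): buffer="dddd" (len 4), cursors c1@4 c2@4 c3@4 c4@4, authorship 1234
After op 5 (move_right): buffer="dddd" (len 4), cursors c1@4 c2@4 c3@4 c4@4, authorship 1234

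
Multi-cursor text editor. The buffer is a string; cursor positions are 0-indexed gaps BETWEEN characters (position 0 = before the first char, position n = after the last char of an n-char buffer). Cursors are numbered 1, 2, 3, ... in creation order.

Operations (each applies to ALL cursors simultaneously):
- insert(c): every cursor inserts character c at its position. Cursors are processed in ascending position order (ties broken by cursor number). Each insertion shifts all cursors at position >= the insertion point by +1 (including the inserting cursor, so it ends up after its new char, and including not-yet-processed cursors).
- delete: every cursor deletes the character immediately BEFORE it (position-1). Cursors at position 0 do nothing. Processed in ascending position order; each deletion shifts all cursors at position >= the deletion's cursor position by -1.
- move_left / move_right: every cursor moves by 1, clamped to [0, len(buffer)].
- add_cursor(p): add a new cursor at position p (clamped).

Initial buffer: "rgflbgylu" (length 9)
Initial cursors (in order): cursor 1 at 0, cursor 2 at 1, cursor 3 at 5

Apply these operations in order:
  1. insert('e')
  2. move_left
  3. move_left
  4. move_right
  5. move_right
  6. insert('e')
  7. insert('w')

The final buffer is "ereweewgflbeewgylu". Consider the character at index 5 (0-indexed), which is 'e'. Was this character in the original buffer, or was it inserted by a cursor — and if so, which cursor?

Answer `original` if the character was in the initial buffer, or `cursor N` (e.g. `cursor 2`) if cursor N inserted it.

Answer: cursor 2

Derivation:
After op 1 (insert('e')): buffer="eregflbegylu" (len 12), cursors c1@1 c2@3 c3@8, authorship 1.2....3....
After op 2 (move_left): buffer="eregflbegylu" (len 12), cursors c1@0 c2@2 c3@7, authorship 1.2....3....
After op 3 (move_left): buffer="eregflbegylu" (len 12), cursors c1@0 c2@1 c3@6, authorship 1.2....3....
After op 4 (move_right): buffer="eregflbegylu" (len 12), cursors c1@1 c2@2 c3@7, authorship 1.2....3....
After op 5 (move_right): buffer="eregflbegylu" (len 12), cursors c1@2 c2@3 c3@8, authorship 1.2....3....
After op 6 (insert('e')): buffer="ereeegflbeegylu" (len 15), cursors c1@3 c2@5 c3@11, authorship 1.122....33....
After op 7 (insert('w')): buffer="ereweewgflbeewgylu" (len 18), cursors c1@4 c2@7 c3@14, authorship 1.11222....333....
Authorship (.=original, N=cursor N): 1 . 1 1 2 2 2 . . . . 3 3 3 . . . .
Index 5: author = 2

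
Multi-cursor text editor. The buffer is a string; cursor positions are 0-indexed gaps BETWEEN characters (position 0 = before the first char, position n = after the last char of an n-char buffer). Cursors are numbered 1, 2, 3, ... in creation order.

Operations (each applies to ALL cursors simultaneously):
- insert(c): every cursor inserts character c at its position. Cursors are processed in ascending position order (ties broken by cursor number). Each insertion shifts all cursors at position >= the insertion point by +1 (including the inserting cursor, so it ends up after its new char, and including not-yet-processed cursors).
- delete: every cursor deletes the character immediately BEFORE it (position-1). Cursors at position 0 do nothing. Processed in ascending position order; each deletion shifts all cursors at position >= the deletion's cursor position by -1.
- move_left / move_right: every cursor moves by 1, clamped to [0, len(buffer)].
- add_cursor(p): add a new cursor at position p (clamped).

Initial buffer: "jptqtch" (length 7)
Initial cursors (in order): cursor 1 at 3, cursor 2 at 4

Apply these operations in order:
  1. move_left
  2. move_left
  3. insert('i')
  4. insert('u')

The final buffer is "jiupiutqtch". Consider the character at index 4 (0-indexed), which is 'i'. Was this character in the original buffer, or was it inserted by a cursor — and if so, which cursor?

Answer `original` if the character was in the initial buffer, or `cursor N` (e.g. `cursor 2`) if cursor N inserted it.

After op 1 (move_left): buffer="jptqtch" (len 7), cursors c1@2 c2@3, authorship .......
After op 2 (move_left): buffer="jptqtch" (len 7), cursors c1@1 c2@2, authorship .......
After op 3 (insert('i')): buffer="jipitqtch" (len 9), cursors c1@2 c2@4, authorship .1.2.....
After op 4 (insert('u')): buffer="jiupiutqtch" (len 11), cursors c1@3 c2@6, authorship .11.22.....
Authorship (.=original, N=cursor N): . 1 1 . 2 2 . . . . .
Index 4: author = 2

Answer: cursor 2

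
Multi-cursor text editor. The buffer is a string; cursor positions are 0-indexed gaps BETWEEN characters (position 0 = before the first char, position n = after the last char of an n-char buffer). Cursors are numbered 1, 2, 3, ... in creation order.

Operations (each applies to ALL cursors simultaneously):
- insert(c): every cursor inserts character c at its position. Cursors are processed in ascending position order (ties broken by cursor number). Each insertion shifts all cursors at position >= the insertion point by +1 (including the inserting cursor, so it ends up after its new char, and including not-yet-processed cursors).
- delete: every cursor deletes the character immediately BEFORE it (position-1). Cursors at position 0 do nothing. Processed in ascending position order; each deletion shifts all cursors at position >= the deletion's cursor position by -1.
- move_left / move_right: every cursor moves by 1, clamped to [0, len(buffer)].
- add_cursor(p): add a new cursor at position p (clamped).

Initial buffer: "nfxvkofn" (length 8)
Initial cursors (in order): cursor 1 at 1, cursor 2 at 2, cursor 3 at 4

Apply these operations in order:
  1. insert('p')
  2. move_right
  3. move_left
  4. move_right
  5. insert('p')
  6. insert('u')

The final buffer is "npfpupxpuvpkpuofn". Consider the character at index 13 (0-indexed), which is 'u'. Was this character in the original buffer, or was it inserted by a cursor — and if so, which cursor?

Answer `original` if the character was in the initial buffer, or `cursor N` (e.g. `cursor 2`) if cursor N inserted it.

Answer: cursor 3

Derivation:
After op 1 (insert('p')): buffer="npfpxvpkofn" (len 11), cursors c1@2 c2@4 c3@7, authorship .1.2..3....
After op 2 (move_right): buffer="npfpxvpkofn" (len 11), cursors c1@3 c2@5 c3@8, authorship .1.2..3....
After op 3 (move_left): buffer="npfpxvpkofn" (len 11), cursors c1@2 c2@4 c3@7, authorship .1.2..3....
After op 4 (move_right): buffer="npfpxvpkofn" (len 11), cursors c1@3 c2@5 c3@8, authorship .1.2..3....
After op 5 (insert('p')): buffer="npfppxpvpkpofn" (len 14), cursors c1@4 c2@7 c3@11, authorship .1.12.2.3.3...
After op 6 (insert('u')): buffer="npfpupxpuvpkpuofn" (len 17), cursors c1@5 c2@9 c3@14, authorship .1.112.22.3.33...
Authorship (.=original, N=cursor N): . 1 . 1 1 2 . 2 2 . 3 . 3 3 . . .
Index 13: author = 3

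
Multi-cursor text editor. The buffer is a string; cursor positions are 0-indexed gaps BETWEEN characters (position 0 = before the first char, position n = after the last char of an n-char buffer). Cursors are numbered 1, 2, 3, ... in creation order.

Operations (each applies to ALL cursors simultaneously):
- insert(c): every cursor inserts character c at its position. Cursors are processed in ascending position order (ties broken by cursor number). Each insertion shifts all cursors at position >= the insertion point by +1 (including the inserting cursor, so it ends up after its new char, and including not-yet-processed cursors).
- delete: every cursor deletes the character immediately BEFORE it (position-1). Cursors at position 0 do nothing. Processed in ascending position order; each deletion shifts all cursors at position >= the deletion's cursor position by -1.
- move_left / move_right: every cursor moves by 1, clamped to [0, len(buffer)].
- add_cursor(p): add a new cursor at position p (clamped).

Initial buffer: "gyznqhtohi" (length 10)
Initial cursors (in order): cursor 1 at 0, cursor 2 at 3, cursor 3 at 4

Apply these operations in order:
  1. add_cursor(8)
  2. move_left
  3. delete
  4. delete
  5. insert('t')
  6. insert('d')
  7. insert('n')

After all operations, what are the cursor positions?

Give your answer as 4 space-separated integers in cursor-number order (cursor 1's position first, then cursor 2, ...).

Answer: 9 9 9 14

Derivation:
After op 1 (add_cursor(8)): buffer="gyznqhtohi" (len 10), cursors c1@0 c2@3 c3@4 c4@8, authorship ..........
After op 2 (move_left): buffer="gyznqhtohi" (len 10), cursors c1@0 c2@2 c3@3 c4@7, authorship ..........
After op 3 (delete): buffer="gnqhohi" (len 7), cursors c1@0 c2@1 c3@1 c4@4, authorship .......
After op 4 (delete): buffer="nqohi" (len 5), cursors c1@0 c2@0 c3@0 c4@2, authorship .....
After op 5 (insert('t')): buffer="tttnqtohi" (len 9), cursors c1@3 c2@3 c3@3 c4@6, authorship 123..4...
After op 6 (insert('d')): buffer="tttdddnqtdohi" (len 13), cursors c1@6 c2@6 c3@6 c4@10, authorship 123123..44...
After op 7 (insert('n')): buffer="tttdddnnnnqtdnohi" (len 17), cursors c1@9 c2@9 c3@9 c4@14, authorship 123123123..444...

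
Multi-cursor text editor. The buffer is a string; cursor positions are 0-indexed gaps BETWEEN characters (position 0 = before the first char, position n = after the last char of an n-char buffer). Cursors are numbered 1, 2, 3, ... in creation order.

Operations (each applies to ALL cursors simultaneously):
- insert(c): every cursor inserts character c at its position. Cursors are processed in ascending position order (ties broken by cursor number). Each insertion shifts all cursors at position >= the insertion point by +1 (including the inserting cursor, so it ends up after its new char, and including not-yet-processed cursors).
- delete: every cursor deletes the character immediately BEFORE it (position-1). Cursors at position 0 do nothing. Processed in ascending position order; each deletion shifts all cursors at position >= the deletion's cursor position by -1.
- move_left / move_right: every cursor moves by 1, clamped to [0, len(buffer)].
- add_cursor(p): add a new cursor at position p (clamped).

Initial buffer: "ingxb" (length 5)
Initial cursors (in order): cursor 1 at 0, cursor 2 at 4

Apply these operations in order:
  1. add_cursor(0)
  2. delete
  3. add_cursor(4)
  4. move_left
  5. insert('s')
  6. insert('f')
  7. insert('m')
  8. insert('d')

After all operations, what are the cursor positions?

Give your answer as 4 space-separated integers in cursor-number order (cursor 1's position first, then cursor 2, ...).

Answer: 8 14 8 19

Derivation:
After op 1 (add_cursor(0)): buffer="ingxb" (len 5), cursors c1@0 c3@0 c2@4, authorship .....
After op 2 (delete): buffer="ingb" (len 4), cursors c1@0 c3@0 c2@3, authorship ....
After op 3 (add_cursor(4)): buffer="ingb" (len 4), cursors c1@0 c3@0 c2@3 c4@4, authorship ....
After op 4 (move_left): buffer="ingb" (len 4), cursors c1@0 c3@0 c2@2 c4@3, authorship ....
After op 5 (insert('s')): buffer="ssinsgsb" (len 8), cursors c1@2 c3@2 c2@5 c4@7, authorship 13..2.4.
After op 6 (insert('f')): buffer="ssffinsfgsfb" (len 12), cursors c1@4 c3@4 c2@8 c4@11, authorship 1313..22.44.
After op 7 (insert('m')): buffer="ssffmminsfmgsfmb" (len 16), cursors c1@6 c3@6 c2@11 c4@15, authorship 131313..222.444.
After op 8 (insert('d')): buffer="ssffmmddinsfmdgsfmdb" (len 20), cursors c1@8 c3@8 c2@14 c4@19, authorship 13131313..2222.4444.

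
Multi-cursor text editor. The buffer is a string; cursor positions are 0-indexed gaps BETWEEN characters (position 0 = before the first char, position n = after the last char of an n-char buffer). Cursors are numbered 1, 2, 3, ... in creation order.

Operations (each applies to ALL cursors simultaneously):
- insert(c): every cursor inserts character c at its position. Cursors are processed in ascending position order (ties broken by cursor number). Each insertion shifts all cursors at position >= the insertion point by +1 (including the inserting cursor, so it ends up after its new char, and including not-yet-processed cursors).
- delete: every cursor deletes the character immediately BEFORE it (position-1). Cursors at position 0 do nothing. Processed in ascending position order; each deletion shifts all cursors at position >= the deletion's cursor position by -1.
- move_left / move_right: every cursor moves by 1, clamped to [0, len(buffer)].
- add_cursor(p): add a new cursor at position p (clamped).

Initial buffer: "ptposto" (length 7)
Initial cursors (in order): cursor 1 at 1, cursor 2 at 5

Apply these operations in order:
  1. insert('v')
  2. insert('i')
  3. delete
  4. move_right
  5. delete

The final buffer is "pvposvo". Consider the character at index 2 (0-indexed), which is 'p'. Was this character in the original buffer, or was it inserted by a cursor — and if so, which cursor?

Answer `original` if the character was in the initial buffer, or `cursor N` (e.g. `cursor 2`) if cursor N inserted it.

After op 1 (insert('v')): buffer="pvtposvto" (len 9), cursors c1@2 c2@7, authorship .1....2..
After op 2 (insert('i')): buffer="pvitposvito" (len 11), cursors c1@3 c2@9, authorship .11....22..
After op 3 (delete): buffer="pvtposvto" (len 9), cursors c1@2 c2@7, authorship .1....2..
After op 4 (move_right): buffer="pvtposvto" (len 9), cursors c1@3 c2@8, authorship .1....2..
After op 5 (delete): buffer="pvposvo" (len 7), cursors c1@2 c2@6, authorship .1...2.
Authorship (.=original, N=cursor N): . 1 . . . 2 .
Index 2: author = original

Answer: original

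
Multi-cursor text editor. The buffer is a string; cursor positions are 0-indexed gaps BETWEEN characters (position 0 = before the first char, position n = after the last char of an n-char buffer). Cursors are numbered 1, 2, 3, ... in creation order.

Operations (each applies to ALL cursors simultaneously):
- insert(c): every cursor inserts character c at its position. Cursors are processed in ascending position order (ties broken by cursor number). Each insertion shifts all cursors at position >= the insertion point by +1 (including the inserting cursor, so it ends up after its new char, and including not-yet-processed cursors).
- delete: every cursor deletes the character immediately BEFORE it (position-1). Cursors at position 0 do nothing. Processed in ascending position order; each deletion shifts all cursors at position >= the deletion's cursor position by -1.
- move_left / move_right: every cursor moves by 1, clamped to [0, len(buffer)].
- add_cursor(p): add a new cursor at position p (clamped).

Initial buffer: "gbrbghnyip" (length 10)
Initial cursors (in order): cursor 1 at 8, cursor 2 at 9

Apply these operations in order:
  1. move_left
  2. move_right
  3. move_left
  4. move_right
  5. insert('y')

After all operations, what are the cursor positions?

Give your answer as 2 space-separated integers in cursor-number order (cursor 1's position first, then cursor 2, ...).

Answer: 9 11

Derivation:
After op 1 (move_left): buffer="gbrbghnyip" (len 10), cursors c1@7 c2@8, authorship ..........
After op 2 (move_right): buffer="gbrbghnyip" (len 10), cursors c1@8 c2@9, authorship ..........
After op 3 (move_left): buffer="gbrbghnyip" (len 10), cursors c1@7 c2@8, authorship ..........
After op 4 (move_right): buffer="gbrbghnyip" (len 10), cursors c1@8 c2@9, authorship ..........
After op 5 (insert('y')): buffer="gbrbghnyyiyp" (len 12), cursors c1@9 c2@11, authorship ........1.2.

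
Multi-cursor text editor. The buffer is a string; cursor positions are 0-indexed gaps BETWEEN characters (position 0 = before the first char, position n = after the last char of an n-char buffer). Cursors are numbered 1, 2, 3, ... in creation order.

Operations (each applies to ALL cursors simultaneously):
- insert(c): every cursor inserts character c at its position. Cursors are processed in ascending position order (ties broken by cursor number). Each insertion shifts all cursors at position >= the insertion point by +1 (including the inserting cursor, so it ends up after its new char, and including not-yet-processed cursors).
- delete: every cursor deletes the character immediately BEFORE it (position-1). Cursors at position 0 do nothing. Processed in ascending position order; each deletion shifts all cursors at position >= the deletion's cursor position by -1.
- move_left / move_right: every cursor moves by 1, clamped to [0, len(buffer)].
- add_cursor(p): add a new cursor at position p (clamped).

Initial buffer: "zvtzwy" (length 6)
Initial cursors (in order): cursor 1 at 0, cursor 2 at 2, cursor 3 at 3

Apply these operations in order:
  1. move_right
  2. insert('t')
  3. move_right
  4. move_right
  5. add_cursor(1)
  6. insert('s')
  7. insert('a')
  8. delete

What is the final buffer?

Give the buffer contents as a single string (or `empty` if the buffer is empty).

Answer: zstvtstztswys

Derivation:
After op 1 (move_right): buffer="zvtzwy" (len 6), cursors c1@1 c2@3 c3@4, authorship ......
After op 2 (insert('t')): buffer="ztvttztwy" (len 9), cursors c1@2 c2@5 c3@7, authorship .1..2.3..
After op 3 (move_right): buffer="ztvttztwy" (len 9), cursors c1@3 c2@6 c3@8, authorship .1..2.3..
After op 4 (move_right): buffer="ztvttztwy" (len 9), cursors c1@4 c2@7 c3@9, authorship .1..2.3..
After op 5 (add_cursor(1)): buffer="ztvttztwy" (len 9), cursors c4@1 c1@4 c2@7 c3@9, authorship .1..2.3..
After op 6 (insert('s')): buffer="zstvtstztswys" (len 13), cursors c4@2 c1@6 c2@10 c3@13, authorship .41..12.32..3
After op 7 (insert('a')): buffer="zsatvtsatztsawysa" (len 17), cursors c4@3 c1@8 c2@13 c3@17, authorship .441..112.322..33
After op 8 (delete): buffer="zstvtstztswys" (len 13), cursors c4@2 c1@6 c2@10 c3@13, authorship .41..12.32..3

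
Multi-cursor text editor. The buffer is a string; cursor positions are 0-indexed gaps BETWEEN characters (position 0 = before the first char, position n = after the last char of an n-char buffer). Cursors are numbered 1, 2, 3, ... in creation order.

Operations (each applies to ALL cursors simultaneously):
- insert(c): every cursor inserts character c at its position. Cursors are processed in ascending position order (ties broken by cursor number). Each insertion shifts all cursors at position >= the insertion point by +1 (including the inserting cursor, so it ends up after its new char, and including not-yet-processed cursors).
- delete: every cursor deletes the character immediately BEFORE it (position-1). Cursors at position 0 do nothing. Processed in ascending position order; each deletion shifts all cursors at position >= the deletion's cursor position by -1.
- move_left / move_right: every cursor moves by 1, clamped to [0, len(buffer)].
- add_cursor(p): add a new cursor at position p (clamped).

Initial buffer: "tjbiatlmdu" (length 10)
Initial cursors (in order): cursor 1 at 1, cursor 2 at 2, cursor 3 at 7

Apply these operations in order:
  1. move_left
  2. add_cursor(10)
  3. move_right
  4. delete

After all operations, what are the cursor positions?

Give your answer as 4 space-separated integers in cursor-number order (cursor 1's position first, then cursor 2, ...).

After op 1 (move_left): buffer="tjbiatlmdu" (len 10), cursors c1@0 c2@1 c3@6, authorship ..........
After op 2 (add_cursor(10)): buffer="tjbiatlmdu" (len 10), cursors c1@0 c2@1 c3@6 c4@10, authorship ..........
After op 3 (move_right): buffer="tjbiatlmdu" (len 10), cursors c1@1 c2@2 c3@7 c4@10, authorship ..........
After op 4 (delete): buffer="biatmd" (len 6), cursors c1@0 c2@0 c3@4 c4@6, authorship ......

Answer: 0 0 4 6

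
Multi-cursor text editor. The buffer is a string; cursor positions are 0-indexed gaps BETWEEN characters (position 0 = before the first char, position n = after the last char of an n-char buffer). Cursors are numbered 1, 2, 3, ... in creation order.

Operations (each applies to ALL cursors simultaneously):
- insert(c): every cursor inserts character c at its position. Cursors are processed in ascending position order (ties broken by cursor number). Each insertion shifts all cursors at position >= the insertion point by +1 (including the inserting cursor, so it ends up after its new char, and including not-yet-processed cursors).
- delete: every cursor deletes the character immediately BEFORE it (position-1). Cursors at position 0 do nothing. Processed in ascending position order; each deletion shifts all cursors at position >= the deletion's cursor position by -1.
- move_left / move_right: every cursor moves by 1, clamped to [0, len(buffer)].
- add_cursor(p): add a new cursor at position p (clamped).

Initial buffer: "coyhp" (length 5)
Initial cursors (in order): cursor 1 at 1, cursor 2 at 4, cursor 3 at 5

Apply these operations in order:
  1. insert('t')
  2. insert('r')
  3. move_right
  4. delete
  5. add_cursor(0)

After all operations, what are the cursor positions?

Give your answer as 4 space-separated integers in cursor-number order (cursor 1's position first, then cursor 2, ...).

Answer: 3 7 8 0

Derivation:
After op 1 (insert('t')): buffer="ctoyhtpt" (len 8), cursors c1@2 c2@6 c3@8, authorship .1...2.3
After op 2 (insert('r')): buffer="ctroyhtrptr" (len 11), cursors c1@3 c2@8 c3@11, authorship .11...22.33
After op 3 (move_right): buffer="ctroyhtrptr" (len 11), cursors c1@4 c2@9 c3@11, authorship .11...22.33
After op 4 (delete): buffer="ctryhtrt" (len 8), cursors c1@3 c2@7 c3@8, authorship .11..223
After op 5 (add_cursor(0)): buffer="ctryhtrt" (len 8), cursors c4@0 c1@3 c2@7 c3@8, authorship .11..223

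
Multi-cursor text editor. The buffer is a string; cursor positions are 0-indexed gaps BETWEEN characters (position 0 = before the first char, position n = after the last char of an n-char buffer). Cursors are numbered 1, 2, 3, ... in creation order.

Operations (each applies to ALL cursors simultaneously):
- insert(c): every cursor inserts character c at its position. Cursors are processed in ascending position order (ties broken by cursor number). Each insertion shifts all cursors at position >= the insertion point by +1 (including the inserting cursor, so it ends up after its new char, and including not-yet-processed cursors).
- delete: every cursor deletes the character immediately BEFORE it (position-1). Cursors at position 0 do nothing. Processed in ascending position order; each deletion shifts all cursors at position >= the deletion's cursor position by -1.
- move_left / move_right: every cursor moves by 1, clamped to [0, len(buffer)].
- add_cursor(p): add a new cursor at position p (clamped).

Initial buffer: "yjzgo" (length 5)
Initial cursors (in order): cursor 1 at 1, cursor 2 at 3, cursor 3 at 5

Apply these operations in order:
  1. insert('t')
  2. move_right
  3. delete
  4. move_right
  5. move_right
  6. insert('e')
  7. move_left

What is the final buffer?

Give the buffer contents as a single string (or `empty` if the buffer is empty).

After op 1 (insert('t')): buffer="ytjztgot" (len 8), cursors c1@2 c2@5 c3@8, authorship .1..2..3
After op 2 (move_right): buffer="ytjztgot" (len 8), cursors c1@3 c2@6 c3@8, authorship .1..2..3
After op 3 (delete): buffer="ytzto" (len 5), cursors c1@2 c2@4 c3@5, authorship .1.2.
After op 4 (move_right): buffer="ytzto" (len 5), cursors c1@3 c2@5 c3@5, authorship .1.2.
After op 5 (move_right): buffer="ytzto" (len 5), cursors c1@4 c2@5 c3@5, authorship .1.2.
After op 6 (insert('e')): buffer="ytzteoee" (len 8), cursors c1@5 c2@8 c3@8, authorship .1.21.23
After op 7 (move_left): buffer="ytzteoee" (len 8), cursors c1@4 c2@7 c3@7, authorship .1.21.23

Answer: ytzteoee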